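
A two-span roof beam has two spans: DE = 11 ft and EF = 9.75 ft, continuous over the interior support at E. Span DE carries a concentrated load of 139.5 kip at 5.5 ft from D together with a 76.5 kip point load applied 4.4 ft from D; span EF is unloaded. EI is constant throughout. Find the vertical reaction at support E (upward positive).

R_E = 144.4 kip

Release continuity at E by inserting a hinge; the redundant is the internal moment M_E. The primary structure is two simply-supported spans DE and EF.
Rotations at E on the released spans (each span's end-slope, ×1/EI):
  span DE: point load 139.5 at a = 5.5: Pab(L + a)/(6LEI) = 1055/EI
  span DE: point load 76.5 at a = 4.4: Pab(L + a)/(6LEI) = 518.4/EI
  relative rotation θ_0 = (1573 + 0)/EI = 1573/EI
A unit hogging moment at E produces rotation L₁/(3EI) + L₂/(3EI) = 6.917/EI.
Slope continuity at E: θ_0 = M_E·6.917/EI, so M_E = 1573/6.917 = 227.5 kip·ft (hogging).
Span DE, ΣM about D with M_E applied at E: R_E^{DE}·11 = 1104 + 227.5, so R_E^{DE} = 121 kip and R_D = 216 − 121 = 94.97 kip.
Span EF, ΣM about F: R_E^{EF}·9.75 = 0 + 227.5, so R_E^{EF} = 23.33 kip and R_F = 0 − 23.33 = -23.33 kip.
R_E = 121 + 23.33 = 144.4 kip.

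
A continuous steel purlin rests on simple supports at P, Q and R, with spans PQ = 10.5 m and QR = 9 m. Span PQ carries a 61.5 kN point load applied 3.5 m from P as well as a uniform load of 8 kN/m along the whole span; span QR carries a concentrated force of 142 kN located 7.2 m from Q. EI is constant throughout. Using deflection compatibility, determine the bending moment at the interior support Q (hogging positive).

M_Q = 167.5 kN·m

Release continuity at Q by inserting a hinge; the redundant is the internal moment M_Q. The primary structure is two simply-supported spans PQ and QR.
Discontinuity in slope at Q on the released structure — sum the simple-span end rotations:
  span PQ: point load 61.5 at a = 3.5: Pab(L + a)/(6LEI) = 334.8/EI
  span PQ: UDL 8: wL³/(24EI) = 385.9/EI
  span QR: point load 142 at a = 7.2: Pab(L + b)/(6LEI) = 368.1/EI
  relative rotation θ_0 = (720.7 + 368.1)/EI = 1089/EI
A unit hogging moment at Q produces rotation L₁/(3EI) + L₂/(3EI) = 6.5/EI.
Compatibility: M_Q·(L₁+L₂)/(3EI) = θ_0, giving M_Q = 167.5 kN·m (hogging).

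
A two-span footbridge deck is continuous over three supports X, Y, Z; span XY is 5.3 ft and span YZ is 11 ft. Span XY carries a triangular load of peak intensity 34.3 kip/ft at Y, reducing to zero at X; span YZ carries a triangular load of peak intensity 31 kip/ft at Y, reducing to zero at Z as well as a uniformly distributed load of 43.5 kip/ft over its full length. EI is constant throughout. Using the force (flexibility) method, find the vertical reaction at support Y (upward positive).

R_Y = 590.7 kip

Insert a hinge at Y; M_Y is the redundant, and each span becomes simply supported.
End slopes at the hinge Y, treating each span as simply supported:
  span XY: triangular load, peak 34.3: w₀L³/(45EI) = 113.5/EI
  span YZ: triangular load, peak 31: w₀L³/(45EI) = 916.9/EI
  span YZ: UDL 43.5: wL³/(24EI) = 2412/EI
  relative rotation θ_0 = (113.5 + 3329)/EI = 3443/EI
A unit hogging moment at Y produces rotation L₁/(3EI) + L₂/(3EI) = 5.433/EI.
Slope continuity at Y: θ_0 = M_Y·5.433/EI, so M_Y = 3443/5.433 = 633.6 kip·ft (hogging).
Span XY, ΣM about X with M_Y applied at Y: R_Y^{XY}·5.3 = 321.2 + 633.6, so R_Y^{XY} = 180.2 kip and R_X = 90.89 − 180.2 = -89.26 kip.
Span YZ, ΣM about Z: R_Y^{YZ}·11 = 3882 + 633.6, so R_Y^{YZ} = 410.5 kip and R_Z = 649 − 410.5 = 238.5 kip.
R_Y = 180.2 + 410.5 = 590.7 kip.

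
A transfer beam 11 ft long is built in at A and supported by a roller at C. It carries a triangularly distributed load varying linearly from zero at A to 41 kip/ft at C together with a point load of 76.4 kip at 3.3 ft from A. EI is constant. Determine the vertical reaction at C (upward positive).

R_C = 133.3 kip

Take the reaction at C as the redundant and release it; the primary structure is a cantilever fixed at A.
Deflection at C on the released cantilever, summing each load's contribution:
  triangular load, peak 41 at the free end: 11w₀L⁴/(120EI) = 55026/EI
  point load 76.4 at a = 3.3: Pa²(3L − a)/(6EI) = 4118/EI
  δ_0 = 59144/EI
Flexibility coefficient — unit upward force at C: δ_{CC} = L³/(3EI) = 443.7/EI.
Compatibility at C: δ_0 − R_C·δ_{CC} = 0, so R_C = 59144/443.7 = 133.3 kip.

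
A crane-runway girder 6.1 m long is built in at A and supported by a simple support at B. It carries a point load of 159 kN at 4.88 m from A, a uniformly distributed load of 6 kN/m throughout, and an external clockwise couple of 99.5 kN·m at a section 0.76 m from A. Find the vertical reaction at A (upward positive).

Release the roller at B. Primary structure: cantilever fixed at A.
Downward deflection at the released point B due to the loads:
  point load 159 at a = 4.88: Pa²(3L − a)/(6EI) = 8469/EI
  UDL 6: wL⁴/(8EI) = 1038/EI
  clockwise couple 99.5 at a = 0.76: M₀a(2L − a)/(2EI) = 432.5/EI
  δ_0 = 9940/EI
Tip deflection under a unit load at B: L³/(3EI) = 75.66/EI.
The prop prevents deflection at B: R_B = δ_0/δ_{BB} = 9940/75.66 = 131.4 kN.
Vertical equilibrium: R_A = ΣP − R_B = 195.6 − 131.4 = 64.22 kN.

R_A = 64.22 kN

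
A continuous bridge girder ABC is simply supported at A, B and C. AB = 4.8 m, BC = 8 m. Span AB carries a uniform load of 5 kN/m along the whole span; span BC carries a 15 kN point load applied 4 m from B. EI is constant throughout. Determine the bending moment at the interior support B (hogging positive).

Release continuity at B by inserting a hinge; the redundant is the internal moment M_B. The primary structure is two simply-supported spans AB and BC.
End slopes at the hinge B, treating each span as simply supported:
  span AB: UDL 5: wL³/(24EI) = 23.04/EI
  span BC: point load 15 at a = 4: Pab(L + b)/(6LEI) = 60/EI
  relative rotation θ_0 = (23.04 + 60)/EI = 83.04/EI
A unit hogging moment at B produces rotation L₁/(3EI) + L₂/(3EI) = 4.267/EI.
Compatibility: M_B·(L₁+L₂)/(3EI) = θ_0, giving M_B = 19.46 kN·m (hogging).

M_B = 19.46 kN·m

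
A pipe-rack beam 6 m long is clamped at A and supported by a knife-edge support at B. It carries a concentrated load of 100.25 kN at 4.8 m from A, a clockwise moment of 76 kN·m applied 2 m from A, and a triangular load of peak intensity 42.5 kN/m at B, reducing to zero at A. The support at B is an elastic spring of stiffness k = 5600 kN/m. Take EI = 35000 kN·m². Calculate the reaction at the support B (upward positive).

Remove the prop at B; the released (primary) structure is a cantilever built in at A.
Free-end deflection of the primary structure under the applied loading (downward +):
  point load 100.25 at a = 4.8: Pa²(3L − a)/(6EI) = 5081/EI
  clockwise couple 76 at a = 2: M₀a(2L − a)/(2EI) = 760/EI
  triangular load, peak 42.5 at the free end: 11w₀L⁴/(120EI) = 5049/EI
  δ_0 = 10890/EI
Tip deflection under a unit load at B: L³/(3EI) = 72/EI.
With EI = 35000 kN·m²: δ_0 = 0.31116 m and δ_{BB} = 0.002057 m/kN.
Compatibility — the spring shortens by R_B/k under the reaction it provides: δ_0 − R_B·δ_{BB} = R_B/k. With 1/k = 0.000179 m/kN, R_B = δ_0 / (δ_{BB} + 1/k) = 0.31116 / (0.002057 + 0.000179) = 139.2 kN.

R_B = 139.2 kN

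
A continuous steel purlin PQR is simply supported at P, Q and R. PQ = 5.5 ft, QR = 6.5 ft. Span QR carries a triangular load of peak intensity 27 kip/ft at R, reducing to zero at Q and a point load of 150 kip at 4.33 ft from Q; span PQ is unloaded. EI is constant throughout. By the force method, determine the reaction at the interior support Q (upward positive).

Take M_Q as the redundant. Released structure: two simple spans PQ and QR with a hinge at Q.
End slopes at the hinge Q, treating each span as simply supported:
  span QR: triangular load, peak 27: 7w₀L³/(360EI) = 144.2/EI
  span QR: point load 150 at a = 4.33: Pab(L + b)/(6LEI) = 313.3/EI
  relative rotation θ_0 = (0 + 457.5)/EI = 457.5/EI
A unit hogging moment at Q produces rotation L₁/(3EI) + L₂/(3EI) = 4/EI.
Slope continuity at Q: θ_0 = M_Q·4/EI, so M_Q = 457.5/4 = 114.4 kip·ft (hogging).
Span PQ, ΣM about P with M_Q applied at Q: R_Q^{PQ}·5.5 = 0 + 114.4, so R_Q^{PQ} = 20.8 kip and R_P = 0 − 20.8 = -20.8 kip.
Span QR, ΣM about R: R_Q^{QR}·6.5 = 515.6 + 114.4, so R_Q^{QR} = 96.92 kip and R_R = 237.8 − 96.92 = 140.8 kip.
R_Q = 20.8 + 96.92 = 117.7 kip.

R_Q = 117.7 kip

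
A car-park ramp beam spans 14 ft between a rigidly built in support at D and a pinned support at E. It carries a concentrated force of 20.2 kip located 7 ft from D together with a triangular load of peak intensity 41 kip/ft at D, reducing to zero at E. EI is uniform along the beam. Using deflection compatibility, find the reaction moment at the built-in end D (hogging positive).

M_D = 588.8 kip·ft

Release the roller at E. Primary structure: cantilever fixed at D.
Primary-structure tip deflection at E by superposition:
  point load 20.2 at a = 7: Pa²(3L − a)/(6EI) = 5774/EI
  triangular load, peak 41 at the fixed end: w₀L⁴/(30EI) = 52502/EI
  δ_0 = 58276/EI
Flexibility coefficient — unit upward force at E: δ_{EE} = L³/(3EI) = 914.7/EI.
Compatibility at E: δ_0 − R_E·δ_{EE} = 0, so R_E = 58276/914.7 = 63.71 kip.
Moment equilibrium about D: M_D = Σ(load moments about D) − R_E·L = 1481 − 63.71×14 = 588.8 kip·ft.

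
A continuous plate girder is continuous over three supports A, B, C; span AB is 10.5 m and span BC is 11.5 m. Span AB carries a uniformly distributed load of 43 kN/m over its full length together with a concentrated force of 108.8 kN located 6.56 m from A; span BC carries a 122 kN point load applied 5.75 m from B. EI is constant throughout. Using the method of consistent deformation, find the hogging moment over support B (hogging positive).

Insert a hinge at B; M_B is the redundant, and each span becomes simply supported.
Discontinuity in slope at B on the released structure — sum the simple-span end rotations:
  span AB: UDL 43: wL³/(24EI) = 2074/EI
  span AB: point load 108.8 at a = 6.56: Pab(L + a)/(6LEI) = 761.5/EI
  span BC: point load 122 at a = 5.75: Pab(L + b)/(6LEI) = 1008/EI
  relative rotation θ_0 = (2836 + 1008)/EI = 3844/EI
A unit hogging moment at B produces rotation L₁/(3EI) + L₂/(3EI) = 7.333/EI.
Slope continuity at B: θ_0 = M_B·7.333/EI, so M_B = 3844/7.333 = 524.2 kN·m (hogging).

M_B = 524.2 kN·m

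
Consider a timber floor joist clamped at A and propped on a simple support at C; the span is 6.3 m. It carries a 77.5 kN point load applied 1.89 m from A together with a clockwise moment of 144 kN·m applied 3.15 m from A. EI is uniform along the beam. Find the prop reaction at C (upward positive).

R_C = 35.13 kN

Remove the prop at C; the released (primary) structure is a cantilever built in at A.
Primary-structure tip deflection at C by superposition:
  point load 77.5 at a = 1.89: Pa²(3L − a)/(6EI) = 784.8/EI
  clockwise couple 144 at a = 3.15: M₀a(2L − a)/(2EI) = 2143/EI
  δ_0 = 2928/EI
Tip deflection under a unit load at C: L³/(3EI) = 83.35/EI.
The prop prevents deflection at C: R_C = δ_0/δ_{CC} = 2928/83.35 = 35.13 kN.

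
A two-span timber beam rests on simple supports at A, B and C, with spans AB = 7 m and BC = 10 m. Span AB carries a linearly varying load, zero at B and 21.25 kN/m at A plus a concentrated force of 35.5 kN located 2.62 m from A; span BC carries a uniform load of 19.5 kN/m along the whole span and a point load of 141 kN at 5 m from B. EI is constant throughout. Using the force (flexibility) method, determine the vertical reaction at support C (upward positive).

Release continuity at B by inserting a hinge; the redundant is the internal moment M_B. The primary structure is two simply-supported spans AB and BC.
Discontinuity in slope at B on the released structure — sum the simple-span end rotations:
  span AB: triangular load, peak 21.25: 7w₀L³/(360EI) = 141.7/EI
  span AB: point load 35.5 at a = 2.62: Pab(L + a)/(6LEI) = 93.31/EI
  span BC: UDL 19.5: wL³/(24EI) = 812.5/EI
  span BC: point load 141 at a = 5: Pab(L + b)/(6LEI) = 881.2/EI
  relative rotation θ_0 = (235 + 1694)/EI = 1929/EI
A unit hogging moment at B produces rotation L₁/(3EI) + L₂/(3EI) = 5.667/EI.
Compatibility: M_B·(L₁+L₂)/(3EI) = θ_0, giving M_B = 340.4 kN·m (hogging).
Span BC, ΣM about C: R_B^{BC}·10 = 1680 + 340.4, so R_B^{BC} = 202 kN and R_C = 336 − 202 = 134 kN.

R_C = 134 kN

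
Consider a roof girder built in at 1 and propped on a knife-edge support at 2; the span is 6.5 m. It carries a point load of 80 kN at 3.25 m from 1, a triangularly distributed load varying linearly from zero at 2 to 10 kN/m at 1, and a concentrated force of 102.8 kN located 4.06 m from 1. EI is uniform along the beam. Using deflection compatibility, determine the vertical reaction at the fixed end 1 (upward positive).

Take the reaction at 2 as the redundant and release it; the primary structure is a cantilever fixed at 1.
Free-end deflection of the primary structure under the applied loading (downward +):
  point load 80 at a = 3.25: Pa²(3L − a)/(6EI) = 2289/EI
  triangular load, peak 10 at the fixed end: w₀L⁴/(30EI) = 595/EI
  point load 102.8 at a = 4.06: Pa²(3L − a)/(6EI) = 4361/EI
  δ_0 = 7244/EI
Flexibility coefficient — unit upward force at 2: δ_{22} = L³/(3EI) = 91.54/EI.
The prop prevents deflection at 2: R_2 = δ_0/δ_{22} = 7244/91.54 = 79.13 kN.
Vertical equilibrium: R_1 = ΣP − R_2 = 215.3 − 79.13 = 136.2 kN.

R_1 = 136.2 kN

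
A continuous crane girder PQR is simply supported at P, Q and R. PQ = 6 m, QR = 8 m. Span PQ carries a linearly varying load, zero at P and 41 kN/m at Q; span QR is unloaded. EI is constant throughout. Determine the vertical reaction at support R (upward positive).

Release continuity at Q by inserting a hinge; the redundant is the internal moment M_Q. The primary structure is two simply-supported spans PQ and QR.
Rotations at Q on the released spans (each span's end-slope, ×1/EI):
  span PQ: triangular load, peak 41: w₀L³/(45EI) = 196.8/EI
  relative rotation θ_0 = (196.8 + 0)/EI = 196.8/EI
A unit hogging moment at Q produces rotation L₁/(3EI) + L₂/(3EI) = 4.667/EI.
Compatibility: M_Q·(L₁+L₂)/(3EI) = θ_0, giving M_Q = 42.17 kN·m (hogging).
Span QR, ΣM about R: R_Q^{QR}·8 = 0 + 42.17, so R_Q^{QR} = 5.271 kN and R_R = 0 − 5.271 = -5.271 kN.

R_R = -5.271 kN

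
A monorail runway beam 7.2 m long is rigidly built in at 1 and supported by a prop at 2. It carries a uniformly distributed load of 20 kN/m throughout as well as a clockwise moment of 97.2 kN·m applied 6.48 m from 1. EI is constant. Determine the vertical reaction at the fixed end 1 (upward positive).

R_1 = 69.95 kN

Release the roller at 2. Primary structure: cantilever fixed at 1.
Primary-structure tip deflection at 2 by superposition:
  UDL 20: wL⁴/(8EI) = 6718/EI
  clockwise couple 97.2 at a = 6.48: M₀a(2L − a)/(2EI) = 2494/EI
  δ_0 = 9213/EI
Flexibility coefficient — unit upward force at 2: δ_{22} = L³/(3EI) = 124.4/EI.
Compatibility at 2: δ_0 − R_2·δ_{22} = 0, so R_2 = 9213/124.4 = 74.05 kN.
Vertical equilibrium: R_1 = ΣP − R_2 = 144 − 74.05 = 69.95 kN.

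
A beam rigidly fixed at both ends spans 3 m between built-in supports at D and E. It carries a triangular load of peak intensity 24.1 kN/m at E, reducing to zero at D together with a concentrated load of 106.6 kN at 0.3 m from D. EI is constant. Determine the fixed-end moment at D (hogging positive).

Release both end moments; the primary structure is a simply-supported span DE with redundants M_D and M_E.
End rotations of the released simple span under the applied load (×1/EI):
  at D: triangular load, peak 24.1: 7w₀L³/(360EI) = 12.65/EI
  at E: triangular load, peak 24.1: w₀L³/(45EI) = 14.46/EI
  at D: point load 106.6 at a = 0.3: Pab(L + b)/(6LEI) = 27.34/EI
  at E: point load 106.6 at a = 0.3: Pab(L + a)/(6LEI) = 15.83/EI
  θ_D0 = 40/EI,  θ_E0 = 30.29/EI
Flexibility coefficients: a unit moment at one end gives L/(3EI) there and L/(6EI) at the far end, so f₁₁ = f₂₂ = 1/EI and f₁₂ = f₂₁ = 0.5/EI.
Compatibility — zero rotation at each built-in end:
  1 M_D + 0.5 M_E = 40
  0.5 M_D + 1 M_E = 30.29
Solving the pair gives M_D = 33.13 kN·m and M_E = 13.72 kN·m (hogging).

M_D = 33.13 kN·m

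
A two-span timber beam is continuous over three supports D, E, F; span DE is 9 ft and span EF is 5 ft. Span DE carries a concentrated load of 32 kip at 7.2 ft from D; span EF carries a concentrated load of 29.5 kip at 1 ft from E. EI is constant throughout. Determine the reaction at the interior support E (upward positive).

R_E = 59.85 kip

Insert a hinge at E; M_E is the redundant, and each span becomes simply supported.
Discontinuity in slope at E on the released structure — sum the simple-span end rotations:
  span DE: point load 32 at a = 7.2: Pab(L + a)/(6LEI) = 124.4/EI
  span EF: point load 29.5 at a = 1: Pab(L + b)/(6LEI) = 35.4/EI
  relative rotation θ_0 = (124.4 + 35.4)/EI = 159.8/EI
A unit hogging moment at E produces rotation L₁/(3EI) + L₂/(3EI) = 4.667/EI.
Slope continuity at E: θ_0 = M_E·4.667/EI, so M_E = 159.8/4.667 = 34.25 kip·ft (hogging).
Span DE, ΣM about D with M_E applied at E: R_E^{DE}·9 = 230.4 + 34.25, so R_E^{DE} = 29.41 kip and R_D = 32 − 29.41 = 2.595 kip.
Span EF, ΣM about F: R_E^{EF}·5 = 118 + 34.25, so R_E^{EF} = 30.45 kip and R_F = 29.5 − 30.45 = -0.9493 kip.
R_E = 29.41 + 30.45 = 59.85 kip.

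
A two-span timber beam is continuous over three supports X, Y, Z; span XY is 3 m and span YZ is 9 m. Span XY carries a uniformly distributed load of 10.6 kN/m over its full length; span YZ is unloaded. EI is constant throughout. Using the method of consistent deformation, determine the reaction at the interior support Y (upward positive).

Take M_Y as the redundant. Released structure: two simple spans XY and YZ with a hinge at Y.
Rotations at Y on the released spans (each span's end-slope, ×1/EI):
  span XY: UDL 10.6: wL³/(24EI) = 11.93/EI
  relative rotation θ_0 = (11.93 + 0)/EI = 11.93/EI
A unit hogging moment at Y produces rotation L₁/(3EI) + L₂/(3EI) = 4/EI.
Compatibility: M_Y·(L₁+L₂)/(3EI) = θ_0, giving M_Y = 2.981 kN·m (hogging).
Span XY, ΣM about X with M_Y applied at Y: R_Y^{XY}·3 = 47.7 + 2.981, so R_Y^{XY} = 16.89 kN and R_X = 31.8 − 16.89 = 14.91 kN.
Span YZ, ΣM about Z: R_Y^{YZ}·9 = 0 + 2.981, so R_Y^{YZ} = 0.3312 kN and R_Z = 0 − 0.3312 = -0.3312 kN.
R_Y = 16.89 + 0.3312 = 17.23 kN.

R_Y = 17.23 kN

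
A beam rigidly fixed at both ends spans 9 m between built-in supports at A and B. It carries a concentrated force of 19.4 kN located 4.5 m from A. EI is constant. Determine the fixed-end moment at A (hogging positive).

Release both end moments; the primary structure is a simply-supported span AB with redundants M_A and M_B.
Simple-span end rotations at A and B under the given loads:
  at A: point load 19.4 at a = 4.5: Pab(L + b)/(6LEI) = 98.21/EI
  at B: point load 19.4 at a = 4.5: Pab(L + a)/(6LEI) = 98.21/EI
  θ_A0 = 98.21/EI,  θ_B0 = 98.21/EI
Flexibility coefficients: a unit moment at one end gives L/(3EI) there and L/(6EI) at the far end, so f₁₁ = f₂₂ = 3/EI and f₁₂ = f₂₁ = 1.5/EI.
Compatibility — zero rotation at each built-in end:
  3 M_A + 1.5 M_B = 98.21
  1.5 M_A + 3 M_B = 98.21
Solving the pair gives M_A = 21.82 kN·m and M_B = 21.82 kN·m (hogging).

M_A = 21.82 kN·m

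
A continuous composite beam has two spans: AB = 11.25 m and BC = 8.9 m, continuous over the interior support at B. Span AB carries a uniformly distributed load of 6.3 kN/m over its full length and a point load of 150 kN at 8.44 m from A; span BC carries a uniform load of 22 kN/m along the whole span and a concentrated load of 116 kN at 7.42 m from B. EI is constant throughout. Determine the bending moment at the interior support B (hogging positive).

M_B = 343.2 kN·m

Release continuity at B by inserting a hinge; the redundant is the internal moment M_B. The primary structure is two simply-supported spans AB and BC.
Rotations at B on the released spans (each span's end-slope, ×1/EI):
  span AB: UDL 6.3: wL³/(24EI) = 373.8/EI
  span AB: point load 150 at a = 8.44: Pab(L + a)/(6LEI) = 1038/EI
  span BC: UDL 22: wL³/(24EI) = 646.2/EI
  span BC: point load 116 at a = 7.42: Pab(L + b)/(6LEI) = 247.6/EI
  relative rotation θ_0 = (1411 + 893.8)/EI = 2305/EI
A unit hogging moment at B produces rotation L₁/(3EI) + L₂/(3EI) = 6.717/EI.
Slope continuity at B: θ_0 = M_B·6.717/EI, so M_B = 2305/6.717 = 343.2 kN·m (hogging).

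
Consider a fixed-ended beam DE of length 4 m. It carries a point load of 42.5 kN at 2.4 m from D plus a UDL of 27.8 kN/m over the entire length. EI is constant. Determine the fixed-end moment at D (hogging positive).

M_D = 53.39 kN·m

Release both end moments; the primary structure is a simply-supported span DE with redundants M_D and M_E.
On the primary (simply-supported) span, the end slopes from the loading are:
  at D: point load 42.5 at a = 2.4: Pab(L + b)/(6LEI) = 38.08/EI
  at E: point load 42.5 at a = 2.4: Pab(L + a)/(6LEI) = 43.52/EI
  at D: UDL 27.8: wL³/(24EI) = 74.13/EI
  at E: UDL 27.8: wL³/(24EI) = 74.13/EI
  θ_D0 = 112.2/EI,  θ_E0 = 117.7/EI
Flexibility coefficients: a unit moment at one end gives L/(3EI) there and L/(6EI) at the far end, so f₁₁ = f₂₂ = 1.333/EI and f₁₂ = f₂₁ = 0.6667/EI.
Compatibility — zero rotation at each built-in end:
  1.333 M_D + 0.6667 M_E = 112.2
  0.6667 M_D + 1.333 M_E = 117.7
Solving the pair gives M_D = 53.39 kN·m and M_E = 61.55 kN·m (hogging).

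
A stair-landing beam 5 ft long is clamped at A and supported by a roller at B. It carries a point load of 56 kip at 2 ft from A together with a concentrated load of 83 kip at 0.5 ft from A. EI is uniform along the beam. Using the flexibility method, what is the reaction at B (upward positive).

Take the reaction at B as the redundant and release it; the primary structure is a cantilever fixed at A.
Downward deflection at the released point B due to the loads:
  point load 56 at a = 2: Pa²(3L − a)/(6EI) = 485.3/EI
  point load 83 at a = 0.5: Pa²(3L − a)/(6EI) = 50.15/EI
  δ_0 = 535.5/EI
Flexibility coefficient — unit upward force at B: δ_{BB} = L³/(3EI) = 41.67/EI.
The prop prevents deflection at B: R_B = δ_0/δ_{BB} = 535.5/41.67 = 12.85 kip.

R_B = 12.85 kip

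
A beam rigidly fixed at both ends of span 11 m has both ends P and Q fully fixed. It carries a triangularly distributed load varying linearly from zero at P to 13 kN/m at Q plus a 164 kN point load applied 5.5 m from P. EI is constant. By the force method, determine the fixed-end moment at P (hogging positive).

Release both end moments; the primary structure is a simply-supported span PQ with redundants M_P and M_Q.
End rotations of the released simple span under the applied load (×1/EI):
  at P: triangular load, peak 13: 7w₀L³/(360EI) = 336.4/EI
  at Q: triangular load, peak 13: w₀L³/(45EI) = 384.5/EI
  at P: point load 164 at a = 5.5: Pab(L + b)/(6LEI) = 1240/EI
  at Q: point load 164 at a = 5.5: Pab(L + a)/(6LEI) = 1240/EI
  θ_P0 = 1577/EI,  θ_Q0 = 1625/EI
Flexibility coefficients: a unit moment at one end gives L/(3EI) there and L/(6EI) at the far end, so f₁₁ = f₂₂ = 3.667/EI and f₁₂ = f₂₁ = 1.833/EI.
Compatibility — zero rotation at each built-in end:
  3.667 M_P + 1.833 M_Q = 1577
  1.833 M_P + 3.667 M_Q = 1625
Solving the pair gives M_P = 277.9 kN·m and M_Q = 304.1 kN·m (hogging).

M_P = 277.9 kN·m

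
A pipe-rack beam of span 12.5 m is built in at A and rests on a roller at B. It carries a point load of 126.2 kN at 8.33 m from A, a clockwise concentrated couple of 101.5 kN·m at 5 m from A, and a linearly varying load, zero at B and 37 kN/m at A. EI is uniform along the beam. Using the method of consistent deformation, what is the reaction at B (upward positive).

Take the reaction at B as the redundant and release it; the primary structure is a cantilever fixed at A.
Primary-structure tip deflection at B by superposition:
  point load 126.2 at a = 8.33: Pa²(3L − a)/(6EI) = 42573/EI
  clockwise couple 101.5 at a = 5: M₀a(2L − a)/(2EI) = 5075/EI
  triangular load, peak 37 at the fixed end: w₀L⁴/(30EI) = 30111/EI
  δ_0 = 77759/EI
Tip deflection under a unit load at B: L³/(3EI) = 651/EI.
The prop prevents deflection at B: R_B = δ_0/δ_{BB} = 77759/651 = 119.4 kN.

R_B = 119.4 kN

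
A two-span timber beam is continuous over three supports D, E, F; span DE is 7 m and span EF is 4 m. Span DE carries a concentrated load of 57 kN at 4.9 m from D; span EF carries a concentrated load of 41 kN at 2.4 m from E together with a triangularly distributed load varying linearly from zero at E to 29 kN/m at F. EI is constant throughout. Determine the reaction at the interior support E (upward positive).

Insert a hinge at E; M_E is the redundant, and each span becomes simply supported.
End slopes at the hinge E, treating each span as simply supported:
  span DE: point load 57 at a = 4.9: Pab(L + a)/(6LEI) = 166.2/EI
  span EF: point load 41 at a = 2.4: Pab(L + b)/(6LEI) = 36.74/EI
  span EF: triangular load, peak 29: 7w₀L³/(360EI) = 36.09/EI
  relative rotation θ_0 = (166.2 + 72.82)/EI = 239/EI
A unit hogging moment at E produces rotation L₁/(3EI) + L₂/(3EI) = 3.667/EI.
Compatibility: M_E·(L₁+L₂)/(3EI) = θ_0, giving M_E = 65.18 kN·m (hogging).
Span DE, ΣM about D with M_E applied at E: R_E^{DE}·7 = 279.3 + 65.18, so R_E^{DE} = 49.21 kN and R_D = 57 − 49.21 = 7.788 kN.
Span EF, ΣM about F: R_E^{EF}·4 = 142.9 + 65.18, so R_E^{EF} = 52.03 kN and R_F = 99 − 52.03 = 46.97 kN.
R_E = 49.21 + 52.03 = 101.2 kN.

R_E = 101.2 kN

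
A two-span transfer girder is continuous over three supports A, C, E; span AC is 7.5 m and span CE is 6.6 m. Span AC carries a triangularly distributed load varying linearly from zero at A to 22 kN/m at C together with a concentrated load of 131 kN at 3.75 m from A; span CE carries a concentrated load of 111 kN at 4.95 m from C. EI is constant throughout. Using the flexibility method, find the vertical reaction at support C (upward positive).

R_C = 200.1 kN

Insert a hinge at C; M_C is the redundant, and each span becomes simply supported.
Discontinuity in slope at C on the released structure — sum the simple-span end rotations:
  span AC: triangular load, peak 22: w₀L³/(45EI) = 206.2/EI
  span AC: point load 131 at a = 3.75: Pab(L + a)/(6LEI) = 460.5/EI
  span CE: point load 111 at a = 4.95: Pab(L + b)/(6LEI) = 188.9/EI
  relative rotation θ_0 = (666.8 + 188.9)/EI = 855.7/EI
A unit hogging moment at C produces rotation L₁/(3EI) + L₂/(3EI) = 4.7/EI.
Slope continuity at C: θ_0 = M_C·4.7/EI, so M_C = 855.7/4.7 = 182.1 kN·m (hogging).
Span AC, ΣM about A with M_C applied at C: R_C^{AC}·7.5 = 903.8 + 182.1, so R_C^{AC} = 144.8 kN and R_A = 213.5 − 144.8 = 68.73 kN.
Span CE, ΣM about E: R_C^{CE}·6.6 = 183.2 + 182.1, so R_C^{CE} = 55.33 kN and R_E = 111 − 55.33 = 55.67 kN.
R_C = 144.8 + 55.33 = 200.1 kN.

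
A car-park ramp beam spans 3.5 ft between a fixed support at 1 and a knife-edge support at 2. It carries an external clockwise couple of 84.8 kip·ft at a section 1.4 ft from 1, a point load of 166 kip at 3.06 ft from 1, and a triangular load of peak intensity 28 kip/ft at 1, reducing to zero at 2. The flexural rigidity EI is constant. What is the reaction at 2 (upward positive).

Take the reaction at 2 as the redundant and release it; the primary structure is a cantilever fixed at 1.
Downward deflection at the released point 2 due to the loads:
  clockwise couple 84.8 at a = 1.4: M₀a(2L − a)/(2EI) = 332.4/EI
  point load 166 at a = 3.06: Pa²(3L − a)/(6EI) = 1927/EI
  triangular load, peak 28 at the fixed end: w₀L⁴/(30EI) = 140.1/EI
  δ_0 = 2400/EI
Tip deflection under a unit load at 2: L³/(3EI) = 14.29/EI.
The prop prevents deflection at 2: R_2 = δ_0/δ_{22} = 2400/14.29 = 167.9 kip.

R_2 = 167.9 kip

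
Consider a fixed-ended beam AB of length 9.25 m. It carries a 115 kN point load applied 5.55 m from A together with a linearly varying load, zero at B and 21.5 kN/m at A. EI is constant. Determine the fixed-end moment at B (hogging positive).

M_B = 214.5 kN·m

Take the two fixed-end moments M_A, M_B as redundants; the released structure is the simple span AB.
On the primary (simply-supported) span, the end slopes from the loading are:
  at A: point load 115 at a = 5.55: Pab(L + b)/(6LEI) = 551/EI
  at B: point load 115 at a = 5.55: Pab(L + a)/(6LEI) = 629.7/EI
  at A: triangular load, peak 21.5: w₀L³/(45EI) = 378.1/EI
  at B: triangular load, peak 21.5: 7w₀L³/(360EI) = 330.9/EI
  θ_A0 = 929.2/EI,  θ_B0 = 960.6/EI
Flexibility coefficients: a unit moment at one end gives L/(3EI) there and L/(6EI) at the far end, so f₁₁ = f₂₂ = 3.083/EI and f₁₂ = f₂₁ = 1.542/EI.
Compatibility — zero rotation at each built-in end:
  3.083 M_A + 1.542 M_B = 929.2
  1.542 M_A + 3.083 M_B = 960.6
Solving the pair gives M_A = 194.1 kN·m and M_B = 214.5 kN·m (hogging).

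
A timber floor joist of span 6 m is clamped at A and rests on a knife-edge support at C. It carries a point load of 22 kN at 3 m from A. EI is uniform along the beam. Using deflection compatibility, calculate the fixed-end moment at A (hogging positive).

Choose R_C as the redundant. The primary structure is the cantilever fixed at A.
Deflection at C on the released cantilever, summing each load's contribution:
  point load 22 at a = 3: Pa²(3L − a)/(6EI) = 495/EI
Flexibility coefficient — unit upward force at C: δ_{CC} = L³/(3EI) = 72/EI.
Compatibility at C: δ_0 − R_C·δ_{CC} = 0, so R_C = 495/72 = 6.875 kN.
Moment equilibrium about A: M_A = Σ(load moments about A) − R_C·L = 66 − 6.875×6 = 24.75 kN·m.

M_A = 24.75 kN·m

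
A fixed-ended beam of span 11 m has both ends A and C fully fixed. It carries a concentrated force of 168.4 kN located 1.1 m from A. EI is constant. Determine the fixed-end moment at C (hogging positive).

Release both end moments; the primary structure is a simply-supported span AC with redundants M_A and M_C.
Simple-span end rotations at A and C under the given loads:
  at A: point load 168.4 at a = 1.1: Pab(L + b)/(6LEI) = 580.7/EI
  at C: point load 168.4 at a = 1.1: Pab(L + a)/(6LEI) = 336.2/EI
  θ_A0 = 580.7/EI,  θ_C0 = 336.2/EI
Flexibility coefficients: a unit moment at one end gives L/(3EI) there and L/(6EI) at the far end, so f₁₁ = f₂₂ = 3.667/EI and f₁₂ = f₂₁ = 1.833/EI.
Compatibility — zero rotation at each built-in end:
  3.667 M_A + 1.833 M_C = 580.7
  1.833 M_A + 3.667 M_C = 336.2
Solving the pair gives M_A = 150 kN·m and M_C = 16.67 kN·m (hogging).

M_C = 16.67 kN·m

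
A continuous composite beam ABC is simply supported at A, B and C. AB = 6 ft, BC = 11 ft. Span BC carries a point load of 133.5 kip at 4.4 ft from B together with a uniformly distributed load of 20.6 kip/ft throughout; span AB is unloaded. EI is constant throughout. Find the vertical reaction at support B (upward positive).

Take M_B as the redundant. Released structure: two simple spans AB and BC with a hinge at B.
Rotations at B on the released spans (each span's end-slope, ×1/EI):
  span BC: point load 133.5 at a = 4.4: Pab(L + b)/(6LEI) = 1034/EI
  span BC: UDL 20.6: wL³/(24EI) = 1142/EI
  relative rotation θ_0 = (0 + 2176)/EI = 2176/EI
A unit hogging moment at B produces rotation L₁/(3EI) + L₂/(3EI) = 5.667/EI.
Slope continuity at B: θ_0 = M_B·5.667/EI, so M_B = 2176/5.667 = 384 kip·ft (hogging).
Span AB, ΣM about A with M_B applied at B: R_B^{AB}·6 = 0 + 384, so R_B^{AB} = 64.01 kip and R_A = 0 − 64.01 = -64.01 kip.
Span BC, ΣM about C: R_B^{BC}·11 = 2127 + 384, so R_B^{BC} = 228.3 kip and R_C = 360.1 − 228.3 = 131.8 kip.
R_B = 64.01 + 228.3 = 292.3 kip.

R_B = 292.3 kip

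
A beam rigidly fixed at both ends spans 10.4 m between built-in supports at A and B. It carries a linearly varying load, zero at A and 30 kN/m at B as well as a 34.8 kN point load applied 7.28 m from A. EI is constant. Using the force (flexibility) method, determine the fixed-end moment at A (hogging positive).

Release both end moments; the primary structure is a simply-supported span AB with redundants M_A and M_B.
End rotations of the released simple span under the applied load (×1/EI):
  at A: triangular load, peak 30: 7w₀L³/(360EI) = 656.2/EI
  at B: triangular load, peak 30: w₀L³/(45EI) = 749.9/EI
  at A: point load 34.8 at a = 7.28: Pab(L + b)/(6LEI) = 171.3/EI
  at B: point load 34.8 at a = 7.28: Pab(L + a)/(6LEI) = 224/EI
  θ_A0 = 827.4/EI,  θ_B0 = 973.9/EI
Flexibility coefficients: a unit moment at one end gives L/(3EI) there and L/(6EI) at the far end, so f₁₁ = f₂₂ = 3.467/EI and f₁₂ = f₂₁ = 1.733/EI.
Compatibility — zero rotation at each built-in end:
  3.467 M_A + 1.733 M_B = 827.4
  1.733 M_A + 3.467 M_B = 973.9
Solving the pair gives M_A = 131 kN·m and M_B = 215.4 kN·m (hogging).

M_A = 131 kN·m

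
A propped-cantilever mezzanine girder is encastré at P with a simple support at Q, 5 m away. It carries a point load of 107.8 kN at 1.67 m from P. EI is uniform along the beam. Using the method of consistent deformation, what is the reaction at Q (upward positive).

R_Q = 16.03 kN

Choose R_Q as the redundant. The primary structure is the cantilever fixed at P.
Primary-structure tip deflection at Q by superposition:
  point load 107.8 at a = 1.67: Pa²(3L − a)/(6EI) = 667.9/EI
Tip deflection under a unit load at Q: L³/(3EI) = 41.67/EI.
Compatibility at Q: δ_0 − R_Q·δ_{QQ} = 0, so R_Q = 667.9/41.67 = 16.03 kN.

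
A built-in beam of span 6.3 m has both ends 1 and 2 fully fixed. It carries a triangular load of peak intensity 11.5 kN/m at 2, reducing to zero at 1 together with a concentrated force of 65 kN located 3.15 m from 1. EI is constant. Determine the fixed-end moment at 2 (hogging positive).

Take the two fixed-end moments M_1, M_2 as redundants; the released structure is the simple span 12.
On the primary (simply-supported) span, the end slopes from the loading are:
  at 1: triangular load, peak 11.5: 7w₀L³/(360EI) = 55.91/EI
  at 2: triangular load, peak 11.5: w₀L³/(45EI) = 63.9/EI
  at 1: point load 65 at a = 3.15: Pab(L + b)/(6LEI) = 161.2/EI
  at 2: point load 65 at a = 3.15: Pab(L + a)/(6LEI) = 161.2/EI
  θ_10 = 217.2/EI,  θ_20 = 225.1/EI
Flexibility coefficients: a unit moment at one end gives L/(3EI) there and L/(6EI) at the far end, so f₁₁ = f₂₂ = 2.1/EI and f₁₂ = f₂₁ = 1.05/EI.
Compatibility — zero rotation at each built-in end:
  2.1 M_1 + 1.05 M_2 = 217.2
  1.05 M_1 + 2.1 M_2 = 225.1
Solving the pair gives M_1 = 66.4 kN·m and M_2 = 74.01 kN·m (hogging).

M_2 = 74.01 kN·m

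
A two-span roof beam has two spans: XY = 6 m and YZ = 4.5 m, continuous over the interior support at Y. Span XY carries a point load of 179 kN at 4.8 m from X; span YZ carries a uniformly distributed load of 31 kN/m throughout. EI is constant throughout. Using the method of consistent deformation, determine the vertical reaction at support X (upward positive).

Release continuity at Y by inserting a hinge; the redundant is the internal moment M_Y. The primary structure is two simply-supported spans XY and YZ.
Discontinuity in slope at Y on the released structure — sum the simple-span end rotations:
  span XY: point load 179 at a = 4.8: Pab(L + a)/(6LEI) = 309.3/EI
  span YZ: UDL 31: wL³/(24EI) = 117.7/EI
  relative rotation θ_0 = (309.3 + 117.7)/EI = 427/EI
A unit hogging moment at Y produces rotation L₁/(3EI) + L₂/(3EI) = 3.5/EI.
Slope continuity at Y: θ_0 = M_Y·3.5/EI, so M_Y = 427/3.5 = 122 kN·m (hogging).
Span XY, ΣM about X with M_Y applied at Y: R_Y^{XY}·6 = 859.2 + 122, so R_Y^{XY} = 163.5 kN and R_X = 179 − 163.5 = 15.47 kN.

R_X = 15.47 kN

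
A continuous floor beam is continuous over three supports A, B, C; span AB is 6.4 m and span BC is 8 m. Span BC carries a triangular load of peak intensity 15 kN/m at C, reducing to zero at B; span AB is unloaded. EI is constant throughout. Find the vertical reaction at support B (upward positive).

Release continuity at B by inserting a hinge; the redundant is the internal moment M_B. The primary structure is two simply-supported spans AB and BC.
End slopes at the hinge B, treating each span as simply supported:
  span BC: triangular load, peak 15: 7w₀L³/(360EI) = 149.3/EI
  relative rotation θ_0 = (0 + 149.3)/EI = 149.3/EI
A unit hogging moment at B produces rotation L₁/(3EI) + L₂/(3EI) = 4.8/EI.
Compatibility: M_B·(L₁+L₂)/(3EI) = θ_0, giving M_B = 31.11 kN·m (hogging).
Span AB, ΣM about A with M_B applied at B: R_B^{AB}·6.4 = 0 + 31.11, so R_B^{AB} = 4.861 kN and R_A = 0 − 4.861 = -4.861 kN.
Span BC, ΣM about C: R_B^{BC}·8 = 160 + 31.11, so R_B^{BC} = 23.89 kN and R_C = 60 − 23.89 = 36.11 kN.
R_B = 4.861 + 23.89 = 28.75 kN.

R_B = 28.75 kN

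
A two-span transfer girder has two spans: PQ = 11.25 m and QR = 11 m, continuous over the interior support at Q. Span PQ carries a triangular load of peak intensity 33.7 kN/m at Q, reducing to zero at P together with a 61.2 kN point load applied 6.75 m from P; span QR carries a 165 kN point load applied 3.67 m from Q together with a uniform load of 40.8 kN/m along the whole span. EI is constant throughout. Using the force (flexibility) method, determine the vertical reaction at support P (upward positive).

Insert a hinge at Q; M_Q is the redundant, and each span becomes simply supported.
End slopes at the hinge Q, treating each span as simply supported:
  span PQ: triangular load, peak 33.7: w₀L³/(45EI) = 1066/EI
  span PQ: point load 61.2 at a = 6.75: Pab(L + a)/(6LEI) = 495.7/EI
  span QR: point load 165 at a = 3.67: Pab(L + b)/(6LEI) = 1233/EI
  span QR: UDL 40.8: wL³/(24EI) = 2263/EI
  relative rotation θ_0 = (1562 + 3495)/EI = 5057/EI
A unit hogging moment at Q produces rotation L₁/(3EI) + L₂/(3EI) = 7.417/EI.
Slope continuity at Q: θ_0 = M_Q·7.417/EI, so M_Q = 5057/7.417 = 681.9 kN·m (hogging).
Span PQ, ΣM about P with M_Q applied at Q: R_Q^{PQ}·11.25 = 1835 + 681.9, so R_Q^{PQ} = 223.7 kN and R_P = 250.8 − 223.7 = 27.05 kN.

R_P = 27.05 kN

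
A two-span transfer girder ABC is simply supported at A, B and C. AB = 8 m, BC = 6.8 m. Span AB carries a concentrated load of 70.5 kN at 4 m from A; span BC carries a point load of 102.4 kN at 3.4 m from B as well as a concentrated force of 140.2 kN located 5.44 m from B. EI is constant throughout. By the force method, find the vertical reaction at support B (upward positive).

Release continuity at B by inserting a hinge; the redundant is the internal moment M_B. The primary structure is two simply-supported spans AB and BC.
Discontinuity in slope at B on the released structure — sum the simple-span end rotations:
  span AB: point load 70.5 at a = 4: Pab(L + a)/(6LEI) = 282/EI
  span BC: point load 102.4 at a = 3.4: Pab(L + b)/(6LEI) = 295.9/EI
  span BC: point load 140.2 at a = 5.44: Pab(L + b)/(6LEI) = 207.5/EI
  relative rotation θ_0 = (282 + 503.4)/EI = 785.4/EI
A unit hogging moment at B produces rotation L₁/(3EI) + L₂/(3EI) = 4.933/EI.
Compatibility: M_B·(L₁+L₂)/(3EI) = θ_0, giving M_B = 159.2 kN·m (hogging).
Span AB, ΣM about A with M_B applied at B: R_B^{AB}·8 = 282 + 159.2, so R_B^{AB} = 55.15 kN and R_A = 70.5 − 55.15 = 15.35 kN.
Span BC, ΣM about C: R_B^{BC}·6.8 = 538.8 + 159.2, so R_B^{BC} = 102.7 kN and R_C = 242.6 − 102.7 = 139.9 kN.
R_B = 55.15 + 102.7 = 157.8 kN.

R_B = 157.8 kN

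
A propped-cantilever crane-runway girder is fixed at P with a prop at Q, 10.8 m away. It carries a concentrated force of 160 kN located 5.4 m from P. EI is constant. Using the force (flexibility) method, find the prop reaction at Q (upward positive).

R_Q = 50 kN

Release the roller at Q. Primary structure: cantilever fixed at P.
Downward deflection at the released point Q due to the loads:
  point load 160 at a = 5.4: Pa²(3L − a)/(6EI) = 20995/EI
Flexibility coefficient — unit upward force at Q: δ_{QQ} = L³/(3EI) = 419.9/EI.
The prop prevents deflection at Q: R_Q = δ_0/δ_{QQ} = 20995/419.9 = 50 kN.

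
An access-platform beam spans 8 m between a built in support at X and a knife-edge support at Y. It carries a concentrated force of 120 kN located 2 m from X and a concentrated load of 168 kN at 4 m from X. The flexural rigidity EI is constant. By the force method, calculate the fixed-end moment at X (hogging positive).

Release the roller at Y. Primary structure: cantilever fixed at X.
Free-end deflection of the primary structure under the applied loading (downward +):
  point load 120 at a = 2: Pa²(3L − a)/(6EI) = 1760/EI
  point load 168 at a = 4: Pa²(3L − a)/(6EI) = 8960/EI
  δ_0 = 10720/EI
Flexibility coefficient — unit upward force at Y: δ_{YY} = L³/(3EI) = 170.7/EI.
Compatibility at Y: δ_0 − R_Y·δ_{YY} = 0, so R_Y = 10720/170.7 = 62.81 kN.
Moment equilibrium about X: M_X = Σ(load moments about X) − R_Y·L = 912 − 62.81×8 = 409.5 kN·m.

M_X = 409.5 kN·m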